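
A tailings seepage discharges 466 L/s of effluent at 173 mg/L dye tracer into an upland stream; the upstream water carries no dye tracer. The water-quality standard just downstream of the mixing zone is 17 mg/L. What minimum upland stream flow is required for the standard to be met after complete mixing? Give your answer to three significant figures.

4280 L/s

Set C_mix = 17: (Q·0 + 466.0·173.0) / (Q + 466.0) = 17
→ Q = 466.0·(173.0 − 17)/(17 − 0) = 4276 L/s.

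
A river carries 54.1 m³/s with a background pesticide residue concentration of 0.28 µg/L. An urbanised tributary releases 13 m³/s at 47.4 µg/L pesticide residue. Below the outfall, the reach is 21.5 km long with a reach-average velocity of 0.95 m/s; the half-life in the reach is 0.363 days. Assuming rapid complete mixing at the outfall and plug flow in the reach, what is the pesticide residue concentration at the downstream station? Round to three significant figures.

5.71 µg/L

Flow-weighted average: C = (54.10·0.2800 + 13.00·47.40) / 67.10 = 631.3/67.10 = 9.409 µg/L.
Travel time t = 21.5·1000 / 0.95 = 22630 s = 6.287 h.
Half-life 0.363 d → k = ln 2 / 0.363 = 1.909 d⁻¹.
First-order decay: C = 9.409·exp(−k·t) = 9.409·0.6064 = 5.706 µg/L.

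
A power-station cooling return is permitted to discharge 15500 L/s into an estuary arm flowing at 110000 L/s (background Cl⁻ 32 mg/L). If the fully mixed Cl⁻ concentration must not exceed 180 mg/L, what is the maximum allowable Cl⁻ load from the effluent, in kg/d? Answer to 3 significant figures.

1650000 kg/d

Mass balance at the limit: 110000·32.00 + 15500·Cₑ = 125500·180 → Cₑ = 1230 mg/L.
15500 L/s = 15.50 m³/s. Load = 15.50 m³/s × 1230 g/m³ × 86 400 s/d = 1648000 kg/d.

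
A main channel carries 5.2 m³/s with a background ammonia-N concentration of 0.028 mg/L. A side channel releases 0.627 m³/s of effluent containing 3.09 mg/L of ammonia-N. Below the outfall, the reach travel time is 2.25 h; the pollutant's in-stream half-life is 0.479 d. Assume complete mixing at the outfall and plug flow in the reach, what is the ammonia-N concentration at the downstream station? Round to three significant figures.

0.312 mg/L

After mixing, C = (5.200·0.02800 + 0.6270·3.090) / 5.827 = 2.083/5.827 = 0.3575 mg/L.
Half-life 0.479 d → k = ln 2 / 0.479 = 1.447 d⁻¹.
Decay over the reach: 0.3575·exp(−kt) = 0.3575·0.8731 = 0.3121 mg/L.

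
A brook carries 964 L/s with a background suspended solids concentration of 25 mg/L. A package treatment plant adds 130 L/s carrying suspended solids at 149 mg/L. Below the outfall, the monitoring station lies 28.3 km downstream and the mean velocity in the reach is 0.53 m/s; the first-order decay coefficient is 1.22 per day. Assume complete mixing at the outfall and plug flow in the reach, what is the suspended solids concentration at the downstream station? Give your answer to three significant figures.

18.7 mg/L

Mixed concentration C = ΣQC/ΣQ = (964.0·25.00 + 130.0·149.0) / 1094 = 43470/1094 = 39.73 mg/L.
Travel time t = 28.3·1000 / 0.53 = 53400 s = 14.83 h.
After decay, C = 39.73 × e^(−kt) = 39.73 × 0.4705 = 18.69 mg/L.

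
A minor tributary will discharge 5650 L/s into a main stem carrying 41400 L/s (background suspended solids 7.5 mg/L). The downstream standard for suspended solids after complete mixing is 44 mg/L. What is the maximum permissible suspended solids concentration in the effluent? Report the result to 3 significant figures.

At the limit, (Qr·Cr + Qe·Cₑ)/(Qr + Qe) = 44:
Cₑ = (47050·44 − 41400·7.500) / 5650 = 311.5 mg/L.

311 mg/L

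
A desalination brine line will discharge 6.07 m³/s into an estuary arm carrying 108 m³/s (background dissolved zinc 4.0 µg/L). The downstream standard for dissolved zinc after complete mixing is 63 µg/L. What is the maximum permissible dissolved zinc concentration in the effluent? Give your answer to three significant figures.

At the limit, (Qr·Cr + Qe·Cₑ)/(Qr + Qe) = 63:
Cₑ = (114.1·63 − 108.0·4.000) / 6.070 = 1113 µg/L.

1110 µg/L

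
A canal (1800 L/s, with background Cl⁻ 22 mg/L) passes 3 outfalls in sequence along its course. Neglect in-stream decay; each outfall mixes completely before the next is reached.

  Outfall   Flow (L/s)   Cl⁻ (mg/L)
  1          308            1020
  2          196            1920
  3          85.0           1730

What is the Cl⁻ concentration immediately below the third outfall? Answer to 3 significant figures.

Below outfall 1: Q → 2108 L/s, C = (1800·22.00 + 308.0·1020)/2108 = 167.8 mg/L.
Below outfall 2: Q → 2304 L/s, C = (2108·167.8 + 196.0·1920)/2304 = 316.9 mg/L.
Below outfall 3: Q → 2389 L/s, C = (2304·316.9 + 85.00·1730)/2389 = 367.2 mg/L.

367 mg/L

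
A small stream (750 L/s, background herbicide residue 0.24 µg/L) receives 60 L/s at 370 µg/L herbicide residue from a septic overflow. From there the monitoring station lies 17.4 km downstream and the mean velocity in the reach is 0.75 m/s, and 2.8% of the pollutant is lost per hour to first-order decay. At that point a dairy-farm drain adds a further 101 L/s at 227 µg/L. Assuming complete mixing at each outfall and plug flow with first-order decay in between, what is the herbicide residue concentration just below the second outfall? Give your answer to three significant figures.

45.6 µg/L

Mixed concentration C = ΣQC/ΣQ = (750.0·0.2400 + 60.00·370.0) / 810.0 = 22380/810.0 = 27.63 µg/L; combined flow 810.0 L/s.
Travel time t = 17.4·1000 / 0.75 = 23200 s = 6.444 h.
2.8%/h lost → k = −ln(1 − 0.028) = 0.02840 h⁻¹.
Decay over the reach: 27.63·exp(−kt) = 27.63·0.8328 = 23.01 µg/L.
At the second outfall, C = (810.0·23.01 + 101.0·227.0) / (810.0 + 101.0) = 45.62 µg/L.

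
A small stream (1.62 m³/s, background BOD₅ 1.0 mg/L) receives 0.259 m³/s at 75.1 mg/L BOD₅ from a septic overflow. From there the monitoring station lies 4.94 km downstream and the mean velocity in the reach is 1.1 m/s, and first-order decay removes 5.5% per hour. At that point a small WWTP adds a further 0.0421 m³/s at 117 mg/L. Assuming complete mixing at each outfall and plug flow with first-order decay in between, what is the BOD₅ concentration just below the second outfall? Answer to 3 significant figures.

Flow-weighted average: C = (1.620·1.000 + 0.2590·75.10) / 1.879 = 21.07/1.879 = 11.21 mg/L; combined flow 1.879 m³/s.
Travel time t = 4.94·1000 / 1.1 = 4491 s = 1.247 h.
5.5%/h lost → k = −ln(1 − 0.055) = 0.05657 h⁻¹.
Decay over the reach: 11.21·exp(−kt) = 11.21·0.9319 = 10.45 mg/L.
At the second outfall, C = (1.879·10.45 + 0.04210·117.0) / (1.879 + 0.04210) = 12.78 mg/L.

12.8 mg/L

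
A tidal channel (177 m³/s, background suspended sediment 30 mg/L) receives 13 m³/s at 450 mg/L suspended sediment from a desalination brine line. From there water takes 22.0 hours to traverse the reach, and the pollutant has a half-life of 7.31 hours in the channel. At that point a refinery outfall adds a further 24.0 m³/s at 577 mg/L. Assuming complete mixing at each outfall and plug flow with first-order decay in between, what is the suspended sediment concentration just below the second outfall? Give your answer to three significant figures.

71.2 mg/L

After mixing, C = (177.0·30.00 + 13.00·450.0) / 190.0 = 11160/190.0 = 58.74 mg/L; combined flow 190.0 m³/s.
Half-life 7.31 h → k = ln 2 / 7.31 = 0.09482 h⁻¹ = 2.276 d⁻¹.
After decay, C = 58.74 × e^(−kt) = 58.74 × 0.1242 = 7.294 mg/L.
At the second outfall, C = (190.0·7.294 + 24.00·577.0) / (190.0 + 24.00) = 71.19 mg/L.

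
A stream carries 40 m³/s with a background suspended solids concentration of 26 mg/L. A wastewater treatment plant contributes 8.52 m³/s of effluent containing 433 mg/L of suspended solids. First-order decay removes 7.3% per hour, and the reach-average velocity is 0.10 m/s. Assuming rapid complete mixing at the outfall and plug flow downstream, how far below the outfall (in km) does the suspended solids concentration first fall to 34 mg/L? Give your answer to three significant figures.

5.00 km

After mixing, C = (40.00·26.00 + 8.520·433.0) / 48.52 = 4729/48.52 = 97.47 mg/L.
7.3%/h lost → k = −ln(1 − 0.073) = 0.07580 h⁻¹.
Set 97.47·exp(−k·t) = 34 → t = ln(97.47/34)/k = 50020 s = 13.89 h.
Distance = v·t = 0.10·50020 = 5002 m = 5.002 km.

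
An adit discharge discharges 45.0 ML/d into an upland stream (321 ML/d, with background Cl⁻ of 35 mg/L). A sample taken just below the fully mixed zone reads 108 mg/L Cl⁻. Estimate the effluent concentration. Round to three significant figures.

629 mg/L

Mass balance: 321.0·35.00 + 45.00·Cₑ = 366.0·108.0
→ Cₑ = (366.0·108.0 − 321.0·35.00) / 45.00 = 628.7 mg/L.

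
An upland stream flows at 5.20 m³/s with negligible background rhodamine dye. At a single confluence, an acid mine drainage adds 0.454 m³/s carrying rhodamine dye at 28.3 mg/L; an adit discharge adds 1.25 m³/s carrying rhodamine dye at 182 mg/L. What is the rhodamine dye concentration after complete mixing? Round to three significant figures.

Mass balance: C = (5.200·0 + 0.4540·28.30 + 1.250·182.0) / 6.904 = 240.3/6.904 = 34.81 mg/L.

34.8 mg/L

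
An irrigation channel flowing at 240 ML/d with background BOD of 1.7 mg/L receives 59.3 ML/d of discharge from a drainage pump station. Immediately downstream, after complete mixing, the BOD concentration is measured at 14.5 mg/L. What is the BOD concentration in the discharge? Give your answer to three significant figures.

66.3 mg/L

Mass balance: 240.0·1.700 + 59.30·Cₑ = 299.3·14.50
→ Cₑ = (299.3·14.50 − 240.0·1.700) / 59.30 = 66.30 mg/L.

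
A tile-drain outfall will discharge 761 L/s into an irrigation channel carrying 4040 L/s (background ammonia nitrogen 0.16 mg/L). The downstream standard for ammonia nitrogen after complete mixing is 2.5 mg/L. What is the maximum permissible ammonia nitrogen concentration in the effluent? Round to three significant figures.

14.9 mg/L

At the limit, (Qr·Cr + Qe·Cₑ)/(Qr + Qe) = 2.5:
Cₑ = (4801·2.5 − 4040·0.1600) / 761.0 = 14.92 mg/L.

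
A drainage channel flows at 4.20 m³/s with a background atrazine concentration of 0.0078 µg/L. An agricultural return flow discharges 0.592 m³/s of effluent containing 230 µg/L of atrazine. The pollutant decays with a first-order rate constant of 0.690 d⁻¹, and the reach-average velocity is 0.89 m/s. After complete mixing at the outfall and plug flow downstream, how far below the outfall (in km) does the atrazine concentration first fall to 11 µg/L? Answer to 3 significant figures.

Flow-weighted average: C = (4.200·0.007800 + 0.5920·230.0) / 4.792 = 136.2/4.792 = 28.42 µg/L.
Set 28.42·exp(−k·t) = 11 → t = ln(28.42/11)/k = 118900 s = 33.02 h.
Distance = v·t = 0.89·118900 = 105800 m = 105.8 km.

106 km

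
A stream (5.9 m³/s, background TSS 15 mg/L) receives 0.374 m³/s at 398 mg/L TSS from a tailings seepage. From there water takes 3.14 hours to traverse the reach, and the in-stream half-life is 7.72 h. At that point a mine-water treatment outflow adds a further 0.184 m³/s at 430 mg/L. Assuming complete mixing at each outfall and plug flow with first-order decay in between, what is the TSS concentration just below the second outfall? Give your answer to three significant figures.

40.0 mg/L

Mixed concentration C = ΣQC/ΣQ = (5.900·15.00 + 0.3740·398.0) / 6.274 = 237.4/6.274 = 37.83 mg/L; combined flow 6.274 m³/s.
Half-life 7.72 h → k = ln 2 / 7.72 = 0.08979 h⁻¹ = 2.155 d⁻¹.
First-order decay: C = 37.83·exp(−k·t) = 37.83·0.7543 = 28.54 mg/L.
At the second outfall, C = (6.274·28.54 + 0.1840·430.0) / (6.274 + 0.1840) = 39.98 mg/L.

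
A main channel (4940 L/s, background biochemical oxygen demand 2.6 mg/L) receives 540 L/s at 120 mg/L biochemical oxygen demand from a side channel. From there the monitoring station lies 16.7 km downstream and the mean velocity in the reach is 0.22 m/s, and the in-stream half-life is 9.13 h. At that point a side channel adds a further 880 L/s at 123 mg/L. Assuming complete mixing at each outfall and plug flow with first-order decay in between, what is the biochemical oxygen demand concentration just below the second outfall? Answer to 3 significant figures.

After mixing, C = (4940·2.600 + 540.0·120.0) / 5480 = 77640/5480 = 14.17 mg/L; combined flow 5480 L/s.
Travel time t = 16.7·1000 / 0.22 = 75910 s = 21.09 h.
Half-life 9.13 h → k = ln 2 / 9.13 = 0.07592 h⁻¹ = 1.822 d⁻¹.
Applying C = C₀e^(−kt): 14.17 × 0.2017 = 2.858 mg/L.
At the second outfall, C = (5480·2.858 + 880.0·123.0) / (5480 + 880.0) = 19.48 mg/L.

19.5 mg/L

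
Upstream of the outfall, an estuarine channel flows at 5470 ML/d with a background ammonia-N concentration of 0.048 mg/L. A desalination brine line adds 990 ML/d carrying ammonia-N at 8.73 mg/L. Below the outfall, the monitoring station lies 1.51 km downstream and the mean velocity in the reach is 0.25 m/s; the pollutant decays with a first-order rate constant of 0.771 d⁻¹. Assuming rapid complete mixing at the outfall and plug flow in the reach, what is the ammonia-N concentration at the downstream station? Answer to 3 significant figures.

1.31 mg/L

Flow-weighted average: C = (5470·0.04800 + 990.0·8.730) / 6460 = 8905/6460 = 1.379 mg/L.
Travel time t = 1.51·1000 / 0.25 = 6040 s = 1.678 h.
Applying C = C₀e^(−kt): 1.379 × 0.9475 = 1.306 mg/L.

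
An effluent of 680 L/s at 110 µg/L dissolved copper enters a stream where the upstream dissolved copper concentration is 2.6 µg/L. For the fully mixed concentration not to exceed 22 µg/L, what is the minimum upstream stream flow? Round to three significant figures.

3080 L/s

Set C_mix = 22: (Q·2.600 + 680.0·110.0) / (Q + 680.0) = 22
→ Q = 680.0·(110.0 − 22)/(22 − 2.600) = 3085 L/s.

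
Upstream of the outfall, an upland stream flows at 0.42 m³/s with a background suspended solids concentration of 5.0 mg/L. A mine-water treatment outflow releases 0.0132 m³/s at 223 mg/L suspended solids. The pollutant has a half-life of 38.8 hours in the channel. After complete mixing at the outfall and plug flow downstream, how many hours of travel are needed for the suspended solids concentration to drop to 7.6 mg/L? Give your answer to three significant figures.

Mass balance: C = (0.4200·5.000 + 0.01320·223.0) / 0.4332 = 5.044/0.4332 = 11.64 mg/L.
Half-life 38.8 h → k = ln 2 / 38.8 = 0.01786 h⁻¹ = 0.4288 d⁻¹.
11.64·exp(−k·t) = 7.6 → t = ln(11.64/7.6)/k = 85950 s = 23.88 h.

23.9 h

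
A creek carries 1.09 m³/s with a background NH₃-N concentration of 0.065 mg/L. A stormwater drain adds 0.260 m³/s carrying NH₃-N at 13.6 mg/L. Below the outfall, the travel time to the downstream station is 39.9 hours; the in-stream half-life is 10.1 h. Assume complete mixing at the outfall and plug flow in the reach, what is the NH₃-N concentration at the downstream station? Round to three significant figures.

Conservation of mass: C = (1.090·0.06500 + 0.2600·13.60) / 1.350 = 3.607/1.350 = 2.672 mg/L.
Half-life 10.1 h → k = ln 2 / 10.1 = 0.06863 h⁻¹ = 1.647 d⁻¹.
First-order decay: C = 2.672·exp(−k·t) = 2.672·0.06468 = 0.1728 mg/L.

0.173 mg/L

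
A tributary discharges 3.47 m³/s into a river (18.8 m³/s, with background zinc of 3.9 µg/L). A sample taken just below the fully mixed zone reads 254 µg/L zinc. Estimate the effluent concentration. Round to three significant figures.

1610 µg/L

Mass balance: 18.80·3.900 + 3.470·Cₑ = 22.27·254.0
→ Cₑ = (22.27·254.0 − 18.80·3.900) / 3.470 = 1609 µg/L.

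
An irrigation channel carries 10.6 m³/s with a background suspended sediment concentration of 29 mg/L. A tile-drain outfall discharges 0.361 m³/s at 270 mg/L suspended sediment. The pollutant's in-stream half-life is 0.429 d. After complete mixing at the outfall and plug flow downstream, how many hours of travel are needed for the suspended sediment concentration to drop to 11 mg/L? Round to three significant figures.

18.0 h

Conservation of mass: C = (10.60·29.00 + 0.3610·270.0) / 10.96 = 404.9/10.96 = 36.94 mg/L.
Half-life 0.429 d → k = ln 2 / 0.429 = 1.616 d⁻¹.
36.94·exp(−k·t) = 11 → t = ln(36.94/11)/k = 64770 s = 17.99 h.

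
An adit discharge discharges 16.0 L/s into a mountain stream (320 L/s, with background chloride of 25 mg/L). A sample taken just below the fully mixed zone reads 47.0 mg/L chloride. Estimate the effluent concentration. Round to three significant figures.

Mass balance: 320.0·25.00 + 16.00·Cₑ = 336.0·47.00
→ Cₑ = (336.0·47.00 − 320.0·25.00) / 16.00 = 487.0 mg/L.

487 mg/L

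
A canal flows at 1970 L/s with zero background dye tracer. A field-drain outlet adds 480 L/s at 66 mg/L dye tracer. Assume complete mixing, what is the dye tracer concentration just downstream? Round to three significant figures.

Mass balance: C = (1970·0 + 480.0·66.00) / 2450 = 31680/2450 = 12.93 mg/L.

12.9 mg/L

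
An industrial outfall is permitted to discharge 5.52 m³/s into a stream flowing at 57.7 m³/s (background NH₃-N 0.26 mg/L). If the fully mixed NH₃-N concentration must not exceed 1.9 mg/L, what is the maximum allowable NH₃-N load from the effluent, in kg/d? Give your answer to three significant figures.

Mass balance at the limit: 57.70·0.2600 + 5.520·Cₑ = 63.22·1.9 → Cₑ = 19.04 mg/L.
Load = 5.520 m³/s × 19.04 g/m³ × 86 400 s/d = 9082 kg/d.

9080 kg/d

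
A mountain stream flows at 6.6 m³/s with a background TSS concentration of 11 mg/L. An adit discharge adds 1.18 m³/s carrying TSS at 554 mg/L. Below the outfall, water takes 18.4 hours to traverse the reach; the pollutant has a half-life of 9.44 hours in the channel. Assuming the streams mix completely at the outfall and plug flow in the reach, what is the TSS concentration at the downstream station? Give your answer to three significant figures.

Mixed concentration C = ΣQC/ΣQ = (6.600·11.00 + 1.180·554.0) / 7.780 = 726.3/7.780 = 93.36 mg/L.
Half-life 9.44 h → k = ln 2 / 9.44 = 0.07343 h⁻¹ = 1.762 d⁻¹.
Applying C = C₀e^(−kt): 93.36 × 0.2590 = 24.18 mg/L.

24.2 mg/L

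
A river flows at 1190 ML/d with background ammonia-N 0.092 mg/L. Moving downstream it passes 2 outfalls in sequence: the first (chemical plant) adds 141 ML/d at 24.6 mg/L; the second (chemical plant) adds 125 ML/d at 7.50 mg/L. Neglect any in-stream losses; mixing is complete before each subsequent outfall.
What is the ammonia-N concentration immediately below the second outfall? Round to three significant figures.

Outfall 1: combined Q = 1331 ML/d; C = (1190·0.09200 + 141.0·24.60)/1331 = 2.688 mg/L.
Outfall 2: combined Q = 1456 ML/d; C = (1331·2.688 + 125.0·7.500)/1456 = 3.101 mg/L.

3.10 mg/L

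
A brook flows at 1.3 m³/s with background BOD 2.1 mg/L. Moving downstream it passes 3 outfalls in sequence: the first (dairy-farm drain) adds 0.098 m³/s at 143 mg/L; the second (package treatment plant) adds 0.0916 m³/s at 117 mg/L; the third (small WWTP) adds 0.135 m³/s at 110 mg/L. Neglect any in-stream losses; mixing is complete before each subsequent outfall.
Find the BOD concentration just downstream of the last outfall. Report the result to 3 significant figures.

After outfall 1: Q = 1.300 + 0.09800 = 1.398 m³/s; C = (1.300·2.100 + 0.09800·143.0)/1.398 = 11.98 mg/L.
After outfall 2: Q = 1.398 + 0.09160 = 1.490 m³/s; C = (1.398·11.98 + 0.09160·117.0)/1.490 = 18.44 mg/L.
After outfall 3: Q = 1.490 + 0.1350 = 1.625 m³/s; C = (1.490·18.44 + 0.1350·110.0)/1.625 = 26.04 mg/L.

26.0 mg/L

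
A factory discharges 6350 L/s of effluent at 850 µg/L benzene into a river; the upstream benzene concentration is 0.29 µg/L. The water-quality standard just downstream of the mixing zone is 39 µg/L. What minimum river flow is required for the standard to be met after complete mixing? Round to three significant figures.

133000 L/s

Set C_mix = 39: (Q·0.2900 + 6350·850.0) / (Q + 6350) = 39
→ Q = 6350·(850.0 − 39)/(39 − 0.2900) = 133000 L/s.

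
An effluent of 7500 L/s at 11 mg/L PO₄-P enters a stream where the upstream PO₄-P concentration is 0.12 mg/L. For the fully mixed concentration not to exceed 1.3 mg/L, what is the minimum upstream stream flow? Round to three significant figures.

61700 L/s

Set C_mix = 1.3: (Q·0.1200 + 7500·11.00) / (Q + 7500) = 1.3
→ Q = 7500·(11.00 − 1.3)/(1.3 − 0.1200) = 61650 L/s.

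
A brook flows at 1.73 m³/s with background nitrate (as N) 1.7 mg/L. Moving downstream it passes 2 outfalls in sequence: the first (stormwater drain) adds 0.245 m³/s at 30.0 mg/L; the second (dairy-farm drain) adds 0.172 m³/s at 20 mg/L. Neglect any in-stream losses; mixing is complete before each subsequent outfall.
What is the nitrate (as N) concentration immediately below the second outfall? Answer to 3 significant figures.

Below outfall 1: Q → 1.975 m³/s, C = (1.730·1.700 + 0.2450·30.00)/1.975 = 5.211 mg/L.
Below outfall 2: Q → 2.147 m³/s, C = (1.975·5.211 + 0.1720·20.00)/2.147 = 6.395 mg/L.

6.40 mg/L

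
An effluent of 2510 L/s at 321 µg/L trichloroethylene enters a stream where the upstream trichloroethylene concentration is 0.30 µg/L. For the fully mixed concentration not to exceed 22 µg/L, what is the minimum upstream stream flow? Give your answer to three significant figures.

Set C_mix = 22: (Q·0.3000 + 2510·321.0) / (Q + 2510) = 22
→ Q = 2510·(321.0 − 22)/(22 − 0.3000) = 34580 L/s.

34600 L/s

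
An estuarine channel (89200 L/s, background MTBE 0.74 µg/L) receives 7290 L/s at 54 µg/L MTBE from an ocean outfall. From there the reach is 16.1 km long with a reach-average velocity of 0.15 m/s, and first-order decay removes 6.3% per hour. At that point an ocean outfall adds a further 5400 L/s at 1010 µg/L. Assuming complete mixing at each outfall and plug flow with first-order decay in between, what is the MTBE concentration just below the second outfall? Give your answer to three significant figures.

54.2 µg/L

Mixed concentration C = ΣQC/ΣQ = (89200·0.7400 + 7290·54.00) / 96490 = 459700/96490 = 4.764 µg/L; combined flow 96490 L/s.
Travel time t = 16.1·1000 / 0.15 = 107300 s = 29.81 h.
6.3%/h lost → k = −ln(1 − 0.063) = 0.06507 h⁻¹.
Applying C = C₀e^(−kt): 4.764 × 0.1437 = 0.6845 µg/L.
Second outfall: C = (96490·0.6845 + 5400·1010)/101900 = 54.18 µg/L.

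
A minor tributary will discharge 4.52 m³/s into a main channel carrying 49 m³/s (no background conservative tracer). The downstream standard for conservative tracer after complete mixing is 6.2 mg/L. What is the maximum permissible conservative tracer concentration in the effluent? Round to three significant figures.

At the limit, (Qr·Cr + Qe·Cₑ)/(Qr + Qe) = 6.2:
Cₑ = (53.52·6.2 − 49.00·0) / 4.520 = 73.41 mg/L.

73.4 mg/L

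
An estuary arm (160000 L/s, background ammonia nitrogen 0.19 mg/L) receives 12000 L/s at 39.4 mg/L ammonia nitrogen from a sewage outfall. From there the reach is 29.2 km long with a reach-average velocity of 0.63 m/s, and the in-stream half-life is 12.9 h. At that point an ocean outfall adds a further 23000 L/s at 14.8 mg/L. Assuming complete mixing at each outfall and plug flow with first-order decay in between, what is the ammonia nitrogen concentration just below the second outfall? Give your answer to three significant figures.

After mixing, C = (160000·0.1900 + 12000·39.40) / 172000 = 503200/172000 = 2.926 mg/L; combined flow 172000 L/s.
Travel time t = 29.2·1000 / 0.63 = 46350 s = 12.87 h.
Half-life 12.9 h → k = ln 2 / 12.9 = 0.05373 h⁻¹ = 1.290 d⁻¹.
Applying C = C₀e^(−kt): 2.926 × 0.5007 = 1.465 mg/L.
At the second outfall, C = (172000·1.465 + 23000·14.80) / (172000 + 23000) = 3.038 mg/L.

3.04 mg/L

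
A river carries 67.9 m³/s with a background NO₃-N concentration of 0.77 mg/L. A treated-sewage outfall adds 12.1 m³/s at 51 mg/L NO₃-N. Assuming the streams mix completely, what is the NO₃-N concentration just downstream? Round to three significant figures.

8.37 mg/L

After mixing, C = (67.90·0.7700 + 12.10·51.00) / 80.00 = 669.4/80.00 = 8.367 mg/L.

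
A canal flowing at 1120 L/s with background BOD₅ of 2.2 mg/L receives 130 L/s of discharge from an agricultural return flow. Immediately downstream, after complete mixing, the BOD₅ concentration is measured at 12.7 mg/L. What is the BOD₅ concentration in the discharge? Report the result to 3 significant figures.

103 mg/L

Mass balance: 1120·2.200 + 130.0·Cₑ = 1250·12.70
→ Cₑ = (1250·12.70 − 1120·2.200) / 130.0 = 103.2 mg/L.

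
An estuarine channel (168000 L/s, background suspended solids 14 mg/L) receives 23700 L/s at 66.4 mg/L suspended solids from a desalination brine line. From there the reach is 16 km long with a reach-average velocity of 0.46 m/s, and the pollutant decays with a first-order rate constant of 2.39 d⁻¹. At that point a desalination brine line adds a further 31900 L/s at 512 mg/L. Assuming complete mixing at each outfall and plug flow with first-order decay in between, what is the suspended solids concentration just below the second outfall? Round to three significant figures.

79.8 mg/L

Mass balance: C = (168000·14.00 + 23700·66.40) / 191700 = 3926000/191700 = 20.48 mg/L; combined flow 191700 L/s.
Travel time t = 16·1000 / 0.46 = 34780 s = 9.662 h.
First-order decay: C = 20.48·exp(−k·t) = 20.48·0.3821 = 7.824 mg/L.
Second outfall: C = (191700·7.824 + 31900·512.0)/223600 = 79.75 mg/L.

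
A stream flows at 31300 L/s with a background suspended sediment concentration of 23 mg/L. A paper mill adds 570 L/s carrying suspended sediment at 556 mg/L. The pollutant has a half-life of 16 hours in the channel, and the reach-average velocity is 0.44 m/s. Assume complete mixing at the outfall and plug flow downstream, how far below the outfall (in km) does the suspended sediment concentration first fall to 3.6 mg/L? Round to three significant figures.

Flow-weighted average: C = (31300·23.00 + 570.0·556.0) / 31870 = 1037000/31870 = 32.53 mg/L.
Half-life 16 h → k = ln 2 / 16 = 0.04332 h⁻¹ = 1.040 d⁻¹.
Set 32.53·exp(−k·t) = 3.6 → t = ln(32.53/3.6)/k = 182900 s = 50.81 h.
Distance = v·t = 0.44·182900 = 80490 m = 80.49 km.

80.5 km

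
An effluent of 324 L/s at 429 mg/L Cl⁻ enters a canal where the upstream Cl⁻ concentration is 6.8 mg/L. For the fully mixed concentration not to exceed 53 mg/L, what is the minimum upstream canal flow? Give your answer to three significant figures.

Set C_mix = 53: (Q·6.800 + 324.0·429.0) / (Q + 324.0) = 53
→ Q = 324.0·(429.0 − 53)/(53 − 6.800) = 2637 L/s.

2640 L/s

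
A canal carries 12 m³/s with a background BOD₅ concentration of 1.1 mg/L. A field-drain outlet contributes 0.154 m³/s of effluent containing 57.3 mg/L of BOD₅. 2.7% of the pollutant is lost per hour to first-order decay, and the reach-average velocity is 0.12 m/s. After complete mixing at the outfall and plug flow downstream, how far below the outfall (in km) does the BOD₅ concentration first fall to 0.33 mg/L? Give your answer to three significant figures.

26.9 km

After mixing, C = (12.00·1.100 + 0.1540·57.30) / 12.15 = 22.02/12.15 = 1.812 mg/L.
2.7%/h lost → k = −ln(1 − 0.027) = 0.02737 h⁻¹.
Set 1.812·exp(−k·t) = 0.33 → t = ln(1.812/0.33)/k = 224000 s = 62.22 h.
Distance = v·t = 0.12·224000 = 26880 m = 26.88 km.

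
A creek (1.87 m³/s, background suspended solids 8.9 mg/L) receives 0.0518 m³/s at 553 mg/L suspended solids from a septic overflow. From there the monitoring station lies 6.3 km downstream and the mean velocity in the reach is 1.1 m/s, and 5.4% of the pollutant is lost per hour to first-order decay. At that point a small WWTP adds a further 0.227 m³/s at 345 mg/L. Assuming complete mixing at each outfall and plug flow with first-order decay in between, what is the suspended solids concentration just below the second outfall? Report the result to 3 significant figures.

55.7 mg/L

After mixing, C = (1.870·8.900 + 0.05180·553.0) / 1.922 = 45.29/1.922 = 23.57 mg/L; combined flow 1.922 m³/s.
Travel time t = 6.3·1000 / 1.1 = 5727 s = 1.591 h.
5.4%/h lost → k = −ln(1 − 0.054) = 0.05551 h⁻¹.
Decay over the reach: 23.57·exp(−kt) = 23.57·0.9155 = 21.57 mg/L.
Second outfall: C = (1.922·21.57 + 0.2270·345.0)/2.149 = 55.74 mg/L.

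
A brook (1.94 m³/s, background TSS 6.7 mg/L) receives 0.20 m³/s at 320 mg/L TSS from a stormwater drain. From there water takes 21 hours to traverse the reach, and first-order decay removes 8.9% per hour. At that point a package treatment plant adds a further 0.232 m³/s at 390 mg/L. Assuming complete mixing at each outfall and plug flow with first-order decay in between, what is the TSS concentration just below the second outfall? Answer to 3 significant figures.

Conservation of mass: C = (1.940·6.700 + 0.2000·320.0) / 2.140 = 77.00/2.140 = 35.98 mg/L; combined flow 2.140 m³/s.
8.9%/h lost → k = −ln(1 − 0.089) = 0.09321 h⁻¹.
Decay over the reach: 35.98·exp(−kt) = 35.98·0.1412 = 5.081 mg/L.
At the second outfall, C = (2.140·5.081 + 0.2320·390.0) / (2.140 + 0.2320) = 42.73 mg/L.

42.7 mg/L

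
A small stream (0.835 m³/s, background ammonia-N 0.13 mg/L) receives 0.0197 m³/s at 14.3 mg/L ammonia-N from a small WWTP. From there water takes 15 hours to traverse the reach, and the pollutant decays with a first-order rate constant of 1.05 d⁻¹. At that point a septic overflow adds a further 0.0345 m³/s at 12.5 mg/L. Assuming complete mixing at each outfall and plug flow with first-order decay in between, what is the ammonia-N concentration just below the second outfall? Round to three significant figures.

0.713 mg/L

Mixed concentration C = ΣQC/ΣQ = (0.8350·0.1300 + 0.01970·14.30) / 0.8547 = 0.3903/0.8547 = 0.4566 mg/L; combined flow 0.8547 m³/s.
First-order decay: C = 0.4566·exp(−k·t) = 0.4566·0.5188 = 0.2369 mg/L.
At the second outfall, C = (0.8547·0.2369 + 0.03450·12.50) / (0.8547 + 0.03450) = 0.7127 mg/L.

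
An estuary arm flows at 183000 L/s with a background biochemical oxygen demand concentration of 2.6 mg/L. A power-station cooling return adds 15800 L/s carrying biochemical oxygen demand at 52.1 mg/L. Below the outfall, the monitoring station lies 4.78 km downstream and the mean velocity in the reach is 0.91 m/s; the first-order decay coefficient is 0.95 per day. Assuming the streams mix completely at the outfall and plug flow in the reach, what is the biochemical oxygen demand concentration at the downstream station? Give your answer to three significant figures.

6.17 mg/L

Mass balance: C = (183000·2.600 + 15800·52.10) / 198800 = 1299000/198800 = 6.534 mg/L.
Travel time t = 4.78·1000 / 0.91 = 5253 s = 1.459 h.
After decay, C = 6.534 × e^(−kt) = 6.534 × 0.9439 = 6.167 mg/L.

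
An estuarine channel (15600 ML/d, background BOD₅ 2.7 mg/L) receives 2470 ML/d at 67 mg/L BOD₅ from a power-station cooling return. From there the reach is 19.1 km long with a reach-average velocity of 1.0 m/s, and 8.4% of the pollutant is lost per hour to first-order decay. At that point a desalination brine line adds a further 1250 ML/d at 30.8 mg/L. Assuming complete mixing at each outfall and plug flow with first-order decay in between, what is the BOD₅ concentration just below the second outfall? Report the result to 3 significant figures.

8.74 mg/L

After mixing, C = (15600·2.700 + 2470·67.00) / 18070 = 207600/18070 = 11.49 mg/L; combined flow 18070 ML/d.
Travel time t = 19.1·1000 / 1.0 = 19100 s = 5.306 h.
8.4%/h lost → k = −ln(1 − 0.084) = 0.08774 h⁻¹.
First-order decay: C = 11.49·exp(−k·t) = 11.49·0.6278 = 7.213 mg/L.
Second outfall: C = (18070·7.213 + 1250·30.80)/19320 = 8.739 mg/L.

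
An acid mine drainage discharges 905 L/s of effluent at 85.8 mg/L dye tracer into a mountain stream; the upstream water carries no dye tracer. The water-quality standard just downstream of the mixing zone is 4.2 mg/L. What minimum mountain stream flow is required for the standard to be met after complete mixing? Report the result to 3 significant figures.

17600 L/s

Set C_mix = 4.2: (Q·0 + 905.0·85.80) / (Q + 905.0) = 4.2
→ Q = 905.0·(85.80 − 4.2)/(4.2 − 0) = 17580 L/s.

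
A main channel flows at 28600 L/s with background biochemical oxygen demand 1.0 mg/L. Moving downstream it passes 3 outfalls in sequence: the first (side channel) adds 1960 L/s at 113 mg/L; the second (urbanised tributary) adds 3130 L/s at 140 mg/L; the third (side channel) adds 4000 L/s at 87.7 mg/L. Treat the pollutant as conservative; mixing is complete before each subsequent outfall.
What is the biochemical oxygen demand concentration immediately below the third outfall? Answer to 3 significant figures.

Outfall 1: combined Q = 30560 L/s; C = (28600·1.000 + 1960·113.0)/30560 = 8.183 mg/L.
Outfall 2: combined Q = 33690 L/s; C = (30560·8.183 + 3130·140.0)/33690 = 20.43 mg/L.
Outfall 3: combined Q = 37690 L/s; C = (33690·20.43 + 4000·87.70)/37690 = 27.57 mg/L.

27.6 mg/L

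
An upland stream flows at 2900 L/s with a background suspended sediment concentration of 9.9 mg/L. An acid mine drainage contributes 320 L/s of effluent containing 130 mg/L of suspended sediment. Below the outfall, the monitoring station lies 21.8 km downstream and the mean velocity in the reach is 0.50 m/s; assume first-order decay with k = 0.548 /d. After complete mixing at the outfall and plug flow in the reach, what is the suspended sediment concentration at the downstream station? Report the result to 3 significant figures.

16.6 mg/L

Mixed concentration C = ΣQC/ΣQ = (2900·9.900 + 320.0·130.0) / 3220 = 70310/3220 = 21.84 mg/L.
Travel time t = 21.8·1000 / 0.50 = 43600 s = 12.11 h.
Decay over the reach: 21.84·exp(−kt) = 21.84·0.7584 = 16.56 mg/L.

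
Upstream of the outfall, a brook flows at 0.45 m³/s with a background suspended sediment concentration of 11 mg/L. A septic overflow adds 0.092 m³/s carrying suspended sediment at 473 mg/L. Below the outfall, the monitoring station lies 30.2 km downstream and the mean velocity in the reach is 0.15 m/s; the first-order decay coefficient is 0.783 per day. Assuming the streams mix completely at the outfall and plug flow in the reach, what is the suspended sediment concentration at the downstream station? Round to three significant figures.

Conservation of mass: C = (0.4500·11.00 + 0.09200·473.0) / 0.5420 = 48.47/0.5420 = 89.42 mg/L.
Travel time t = 30.2·1000 / 0.15 = 201300 s = 55.93 h.
First-order decay: C = 89.42·exp(−k·t) = 89.42·0.1613 = 14.42 mg/L.

14.4 mg/L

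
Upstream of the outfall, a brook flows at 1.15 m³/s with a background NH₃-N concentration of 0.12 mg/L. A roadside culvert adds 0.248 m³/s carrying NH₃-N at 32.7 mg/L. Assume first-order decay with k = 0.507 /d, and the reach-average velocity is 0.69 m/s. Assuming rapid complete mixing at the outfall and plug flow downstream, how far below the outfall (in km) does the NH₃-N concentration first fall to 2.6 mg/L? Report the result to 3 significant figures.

96.3 km

Mass balance: C = (1.150·0.1200 + 0.2480·32.70) / 1.398 = 8.248/1.398 = 5.900 mg/L.
Set 5.900·exp(−k·t) = 2.6 → t = ln(5.900/2.6)/k = 139600 s = 38.79 h.
Distance = v·t = 0.69·139600 = 96350 m = 96.35 km.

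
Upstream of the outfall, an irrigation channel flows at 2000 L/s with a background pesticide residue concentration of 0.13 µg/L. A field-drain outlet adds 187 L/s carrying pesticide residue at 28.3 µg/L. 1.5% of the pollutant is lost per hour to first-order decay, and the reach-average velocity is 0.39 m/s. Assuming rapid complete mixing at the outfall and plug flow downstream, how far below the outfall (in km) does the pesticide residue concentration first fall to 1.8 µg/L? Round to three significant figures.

31.9 km

Flow-weighted average: C = (2000·0.1300 + 187.0·28.30) / 2187 = 5552/2187 = 2.539 µg/L.
1.5%/h lost → k = −ln(1 − 0.015) = 0.01511 h⁻¹.
Set 2.539·exp(−k·t) = 1.8 → t = ln(2.539/1.8)/k = 81910 s = 22.75 h.
Distance = v·t = 0.39·81910 = 31940 m = 31.94 km.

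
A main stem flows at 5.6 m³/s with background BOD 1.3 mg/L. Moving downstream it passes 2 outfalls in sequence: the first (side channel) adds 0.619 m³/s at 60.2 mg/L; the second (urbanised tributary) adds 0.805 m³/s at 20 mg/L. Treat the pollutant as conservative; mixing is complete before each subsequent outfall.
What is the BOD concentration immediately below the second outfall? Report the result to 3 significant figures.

After outfall 1: Q = 5.600 + 0.6190 = 6.219 m³/s; C = (5.600·1.300 + 0.6190·60.20)/6.219 = 7.163 mg/L.
After outfall 2: Q = 6.219 + 0.8050 = 7.024 m³/s; C = (6.219·7.163 + 0.8050·20.00)/7.024 = 8.634 mg/L.

8.63 mg/L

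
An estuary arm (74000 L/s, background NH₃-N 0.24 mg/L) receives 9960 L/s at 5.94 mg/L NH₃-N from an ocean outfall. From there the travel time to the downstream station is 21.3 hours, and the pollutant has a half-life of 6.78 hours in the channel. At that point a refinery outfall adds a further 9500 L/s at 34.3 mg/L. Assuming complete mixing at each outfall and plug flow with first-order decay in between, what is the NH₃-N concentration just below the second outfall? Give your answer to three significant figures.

3.58 mg/L

Mass balance: C = (74000·0.2400 + 9960·5.940) / 83960 = 76920/83960 = 0.9162 mg/L; combined flow 83960 L/s.
Half-life 6.78 h → k = ln 2 / 6.78 = 0.1022 h⁻¹ = 2.454 d⁻¹.
Applying C = C₀e^(−kt): 0.9162 × 0.1133 = 0.1038 mg/L.
Second outfall: C = (83960·0.1038 + 9500·34.30)/93460 = 3.580 mg/L.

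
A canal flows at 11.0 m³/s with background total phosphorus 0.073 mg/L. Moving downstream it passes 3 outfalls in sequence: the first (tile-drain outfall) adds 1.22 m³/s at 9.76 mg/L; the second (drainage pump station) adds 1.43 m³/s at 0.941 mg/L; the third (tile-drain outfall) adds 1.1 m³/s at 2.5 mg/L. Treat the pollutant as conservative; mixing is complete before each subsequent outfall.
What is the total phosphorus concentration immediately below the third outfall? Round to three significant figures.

1.14 mg/L

Below outfall 1: Q → 12.22 m³/s, C = (11.00·0.07300 + 1.220·9.760)/12.22 = 1.040 mg/L.
Below outfall 2: Q → 13.65 m³/s, C = (12.22·1.040 + 1.430·0.9410)/13.65 = 1.030 mg/L.
Below outfall 3: Q → 14.75 m³/s, C = (13.65·1.030 + 1.100·2.500)/14.75 = 1.139 mg/L.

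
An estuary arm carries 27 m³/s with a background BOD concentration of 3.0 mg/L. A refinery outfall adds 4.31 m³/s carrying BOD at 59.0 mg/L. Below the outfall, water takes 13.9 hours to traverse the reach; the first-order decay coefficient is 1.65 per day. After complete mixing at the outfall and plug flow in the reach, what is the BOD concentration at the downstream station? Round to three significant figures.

4.12 mg/L

Flow-weighted average: C = (27.00·3.000 + 4.310·59.00) / 31.31 = 335.3/31.31 = 10.71 mg/L.
Decay over the reach: 10.71·exp(−kt) = 10.71·0.3846 = 4.118 mg/L.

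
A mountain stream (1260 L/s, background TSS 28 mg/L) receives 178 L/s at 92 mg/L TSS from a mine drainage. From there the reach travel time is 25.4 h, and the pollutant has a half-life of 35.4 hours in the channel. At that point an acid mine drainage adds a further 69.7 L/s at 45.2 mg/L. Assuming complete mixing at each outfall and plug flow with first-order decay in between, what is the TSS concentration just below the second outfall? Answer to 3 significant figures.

After mixing, C = (1260·28.00 + 178.0·92.00) / 1438 = 51660/1438 = 35.92 mg/L; combined flow 1438 L/s.
Half-life 35.4 h → k = ln 2 / 35.4 = 0.01958 h⁻¹ = 0.4699 d⁻¹.
Applying C = C₀e^(−kt): 35.92 × 0.6081 = 21.85 mg/L.
Second outfall: C = (1438·21.85 + 69.70·45.20)/1508 = 22.93 mg/L.

22.9 mg/L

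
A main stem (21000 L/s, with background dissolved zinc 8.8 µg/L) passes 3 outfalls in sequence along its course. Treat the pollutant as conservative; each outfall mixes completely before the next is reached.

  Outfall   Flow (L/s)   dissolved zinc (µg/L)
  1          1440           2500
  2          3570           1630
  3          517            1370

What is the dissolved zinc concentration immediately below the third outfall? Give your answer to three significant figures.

389 µg/L

After outfall 1: Q = 21000 + 1440 = 22440 L/s; C = (21000·8.800 + 1440·2500)/22440 = 168.7 µg/L.
After outfall 2: Q = 22440 + 3570 = 26010 L/s; C = (22440·168.7 + 3570·1630)/26010 = 369.2 µg/L.
After outfall 3: Q = 26010 + 517.0 = 26530 L/s; C = (26010·369.2 + 517.0·1370)/26530 = 388.7 µg/L.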